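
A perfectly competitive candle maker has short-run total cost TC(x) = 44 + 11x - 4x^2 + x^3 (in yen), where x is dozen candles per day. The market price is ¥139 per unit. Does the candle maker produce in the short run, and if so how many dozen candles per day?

Produce at x = 8

Strip out fixed cost: VC = 11x - 4x^2 + x^3. Then AVC = 11 - 4x + x^2 and MC = 11 - 8x + 3x^2.
AVC hits its minimum where MC = AVC, at x = 2, giving min AVC = 11 - 4·2 + 2^2 = ¥7.
P = ¥139 exceeds min AVC = ¥7, so the firm stays open.
Solving P = MC: -128 - 8x + 3x^2 = 0 ⇒ x = -16/3 or 8. On the upward-sloping branch, x* = 8.
Check: AVC at x = 8 is ¥43 ≤ P, so revenue covers variable cost.
Profit = P·x − TC = 139·8 − 388 = ¥724.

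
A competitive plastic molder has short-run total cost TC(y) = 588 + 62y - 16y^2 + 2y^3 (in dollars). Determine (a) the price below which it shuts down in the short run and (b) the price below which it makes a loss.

Shutdown price = $30; break-even price = $132

Shutdown price = min AVC. AVC = 62 - 16y + 2y^2, with vertex at y = 4 and minimum $30.
ATC = 588/y + 62 - 16y + 2y^2. Setting dATC/dy = −588/y^2 − 16 + 4y = 0 gives y = 7 (since 4·7^3 − 16·7^2 = 588).
min ATC = 588/7 + 62 − 16·7 + 2·7^2 = $132. That is the break-even price.
Between these two prices the firm operates at a loss; above $132 it earns a profit.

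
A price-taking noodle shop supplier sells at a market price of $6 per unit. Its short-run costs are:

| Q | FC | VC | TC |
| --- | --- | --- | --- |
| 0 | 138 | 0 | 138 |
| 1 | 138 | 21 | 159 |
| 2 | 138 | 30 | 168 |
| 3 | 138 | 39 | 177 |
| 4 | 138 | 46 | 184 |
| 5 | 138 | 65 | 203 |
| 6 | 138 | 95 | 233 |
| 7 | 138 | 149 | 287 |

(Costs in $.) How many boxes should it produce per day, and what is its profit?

Profit at each row (π = 6Q − TC): Q=0: -138; Q=1: -153; Q=2: -156; Q=3: -159; Q=4: -160; Q=5: -173; Q=6: -197; Q=7: -245.
Profit is highest at Q = 0. Equivalently, the lowest AVC in the table is 46/4 ≈ $11.50 at Q = 4, and P = $6 falls below it — price never covers variable cost, so the firm shuts down and loses only its fixed cost.

Q = 0 (shut down); profit = -$138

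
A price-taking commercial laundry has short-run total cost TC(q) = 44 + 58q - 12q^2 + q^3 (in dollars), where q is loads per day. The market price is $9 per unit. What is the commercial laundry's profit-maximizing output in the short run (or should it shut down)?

From TC, MC = TC'(q) = 58 - 24q + 3q^2 and AVC = VC/q = 58 - 12q + q^2.
AVC hits its minimum where MC = AVC, at q = 6, giving min AVC = 58 - 12·6 + 6^2 = $22.
Since P = $9 < min AVC = $22, price fails to cover variable cost at any output.
The firm minimizes its loss by shutting down and losing only its fixed cost of $44.

Shut down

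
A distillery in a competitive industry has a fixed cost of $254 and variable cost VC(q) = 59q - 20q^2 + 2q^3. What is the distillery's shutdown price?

Short-run supply begins at min AVC. From VC = 59q - 20q^2 + 2q^3, AVC = 59 - 20q + 2q^2.
dAVC/dq = -20 + 4q = 0 gives q = 5. min AVC = 59 - 20·5 + 2·5^2 = 9.
So the shutdown price is $9.

$9 per unit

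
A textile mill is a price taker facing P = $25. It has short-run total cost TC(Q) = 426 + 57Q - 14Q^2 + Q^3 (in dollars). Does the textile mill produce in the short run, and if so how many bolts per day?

From TC, MC = TC'(Q) = 57 - 28Q + 3Q^2 and AVC = VC/Q = 57 - 14Q + Q^2.
The AVC parabola has its vertex at Q = 14/2 = 7, where AVC = 57 - 14·7 + 7^2 = $8.
Because $25 ≥ $8, revenue can cover variable cost; the firm operates.
Solving P = MC: 32 - 28Q + 3Q^2 = 0 ⇒ Q = 4/3 or 8. On the upward-sloping branch, Q* = 8.
Check: AVC at Q = 8 is $9 ≤ P, so revenue covers variable cost.
Profit = P·Q − TC = 25·8 − 498 = -$298, a loss, but smaller than the $426 fixed cost the firm would lose by shutting down.

Produce at Q = 8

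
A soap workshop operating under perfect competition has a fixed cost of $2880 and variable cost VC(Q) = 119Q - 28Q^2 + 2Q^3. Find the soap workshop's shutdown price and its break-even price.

AVC = 119 - 28Q + 2Q^2; minimized at Q = 7, giving min AVC = $21. That is the shutdown price.
ATC = 2880/Q + 119 - 28Q + 2Q^2. Setting dATC/dQ = −2880/Q^2 − 28 + 4Q = 0 gives Q = 12 (since 4·12^3 − 28·12^2 = 2880).
min ATC = 2880/12 + 119 − 28·12 + 2·12^2 = $311. That is the break-even price.
For $21 ≤ P < $311 the firm produces at a loss; below $21 it shuts down.

Shutdown price = $21; break-even price = $311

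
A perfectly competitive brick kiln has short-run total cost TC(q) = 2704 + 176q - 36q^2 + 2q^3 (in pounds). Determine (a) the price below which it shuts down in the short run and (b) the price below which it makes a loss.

Shutdown price = £14; break-even price = £254

Shutdown price = min AVC. AVC = 176 - 36q + 2q^2, with vertex at q = 9 and minimum £14.
ATC = 2704/q + 176 - 36q + 2q^2. Setting dATC/dq = −2704/q^2 − 36 + 4q = 0 gives q = 13 (since 4·13^3 − 36·13^2 = 2704).
min ATC = 2704/13 + 176 − 36·13 + 2·13^2 = £254. That is the break-even price.
For £14 ≤ P < £254 the firm produces at a loss; below £14 it shuts down.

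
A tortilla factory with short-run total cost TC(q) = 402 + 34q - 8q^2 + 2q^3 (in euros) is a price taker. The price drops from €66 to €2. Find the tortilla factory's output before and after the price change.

Output falls from 4 to 0 (the firm shuts down)

AVC = 34 - 8q + 2q^2, minimized at q = 2 where min AVC = €26. MC = 34 - 16q + 6q^2.
With P = €66 above the shutdown price, P = MC gives q = 4.
At P = €2 < min AVC = €26, price no longer covers variable cost at any output, so the firm shuts down: q = 0.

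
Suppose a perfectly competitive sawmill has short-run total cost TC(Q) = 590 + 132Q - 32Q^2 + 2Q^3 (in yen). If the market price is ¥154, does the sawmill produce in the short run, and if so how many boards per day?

From TC, MC = TC'(Q) = 132 - 64Q + 6Q^2 and AVC = VC/Q = 132 - 32Q + 2Q^2.
AVC hits its minimum where MC = AVC, at Q = 8, giving min AVC = 132 - 32·8 + 2·8^2 = ¥4.
P = ¥154 exceeds min AVC = ¥4, so the firm stays open.
P = MC gives -22 - 64Q + 6Q^2 = 0, with roots -1/3 and 11. Take the larger (rising MC): Q* = 11.
Check: AVC at Q = 11 is ¥22 ≤ P, so revenue covers variable cost.
Profit = P·Q − TC = 154·11 − 832 = ¥862.

Produce at Q = 11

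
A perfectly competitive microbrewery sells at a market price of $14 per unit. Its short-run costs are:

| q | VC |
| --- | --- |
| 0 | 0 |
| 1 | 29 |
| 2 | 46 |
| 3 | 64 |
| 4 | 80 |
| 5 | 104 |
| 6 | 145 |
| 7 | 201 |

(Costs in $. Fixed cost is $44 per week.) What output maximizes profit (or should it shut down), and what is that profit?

q = 0 (shut down); profit = -$44

Profit at each row (π = 14q − TC): q=0: -44; q=1: -59; q=2: -62; q=3: -66; q=4: -68; q=5: -78; q=6: -105; q=7: -147.
Profit is highest at q = 0. Equivalently, the lowest AVC in the table is 80/4 ≈ $20 at q = 4, and P = $14 falls below it — price never covers variable cost, so the firm shuts down and loses only its fixed cost.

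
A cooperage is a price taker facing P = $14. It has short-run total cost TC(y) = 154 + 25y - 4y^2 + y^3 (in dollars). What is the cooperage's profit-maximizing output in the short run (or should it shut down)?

Variable cost is VC = 25y - 4y^2 + y^3, so AVC = VC/y = 25 - 4y + y^2 and MC = dTC/dy = 25 - 8y + 3y^2.
AVC is minimized where dAVC/dy = -4 + 2y = 0, at y = 2; min AVC = 25 - 4·2 + 2^2 = $21.
Since P = $14 < min AVC = $21, price fails to cover variable cost at any output.
The firm minimizes its loss by shutting down and losing only its fixed cost of $154.

Shut down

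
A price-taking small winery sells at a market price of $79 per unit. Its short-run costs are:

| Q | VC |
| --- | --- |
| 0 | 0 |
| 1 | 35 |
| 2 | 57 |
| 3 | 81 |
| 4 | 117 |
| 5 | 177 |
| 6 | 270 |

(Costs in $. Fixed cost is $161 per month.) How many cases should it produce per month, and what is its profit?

Profit at each row (π = 79Q − TC): Q=0: -161; Q=1: -117; Q=2: -60; Q=3: -5; Q=4: 38; Q=5: 57; Q=6: 43.
Profit is maximized at Q = 5. AVC there is 177/5 = $35.40 ≤ P, so producing beats shutting down (which would give -$161).

Q = 5; profit = $57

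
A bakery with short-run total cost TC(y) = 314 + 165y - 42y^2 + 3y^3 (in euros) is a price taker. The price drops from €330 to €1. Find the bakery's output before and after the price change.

AVC = 165 - 42y + 3y^2, minimized at y = 7 where min AVC = €18. MC = 165 - 84y + 9y^2.
At P = €330 ≥ min AVC, set P = MC on the rising branch: y = 11.
At P = €1 < min AVC = €18, price no longer covers variable cost at any output, so the firm shuts down: y = 0.

Output falls from 11 to 0 (the firm shuts down)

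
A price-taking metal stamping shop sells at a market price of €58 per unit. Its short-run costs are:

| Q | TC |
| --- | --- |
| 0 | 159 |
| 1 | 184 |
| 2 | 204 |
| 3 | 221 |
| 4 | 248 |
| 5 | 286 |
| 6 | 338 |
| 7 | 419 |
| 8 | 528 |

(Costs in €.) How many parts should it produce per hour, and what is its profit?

Tabulate TR − TC: Q=0: -159; Q=1: -126; Q=2: -88; Q=3: -47; Q=4: -16; Q=5: 4; Q=6: 10; Q=7: -13; Q=8: -64.
Profit is maximized at Q = 6. AVC there is 179/6 = €29.83 ≤ P, so producing beats shutting down (which would give -€159).

Q = 6; profit = €10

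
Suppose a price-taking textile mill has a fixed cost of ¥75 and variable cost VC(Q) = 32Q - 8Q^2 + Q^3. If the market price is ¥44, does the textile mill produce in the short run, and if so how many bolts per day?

Strip out fixed cost: VC = 32Q - 8Q^2 + Q^3. Then AVC = 32 - 8Q + Q^2 and MC = 32 - 16Q + 3Q^2.
The AVC parabola has its vertex at Q = 8/2 = 4, where AVC = 32 - 8·4 + 4^2 = ¥16.
Because ¥44 ≥ ¥16, revenue can cover variable cost; the firm operates.
Set P = MC: 44 = 32 - 16Q + 3Q^2 → -12 - 16Q + 3Q^2 = 0. The roots are Q = -2/3 and Q = 6; the profit-maximizing output is on the rising part of MC, so Q* = 6.
Check: AVC at Q = 6 is ¥20 ≤ P, so revenue covers variable cost.
Profit = P·Q − TC = 44·6 − 195 = ¥69.

Produce at Q = 6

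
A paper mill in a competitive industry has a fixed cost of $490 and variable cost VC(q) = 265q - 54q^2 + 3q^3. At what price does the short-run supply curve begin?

$22 per unit

Short-run supply begins at min AVC. From VC = 265q - 54q^2 + 3q^3, AVC = 265 - 54q + 3q^2.
At the minimum of AVC, MC = AVC. MC = 265 - 108q + 9q^2; setting MC = AVC gives 6q^2 - 54q = 0, so q = 9. min AVC = 22.
The firm shuts down for any P below $22.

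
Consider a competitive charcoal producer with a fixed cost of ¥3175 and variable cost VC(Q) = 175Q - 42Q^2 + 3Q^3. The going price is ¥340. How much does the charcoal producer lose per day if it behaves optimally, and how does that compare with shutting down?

Profit = -¥271 at Q = 11

AVC = 175 - 42Q + 3Q^2 has its minimum ¥28 at Q = 7; price ¥340 clears that bar, so the firm operates.
With MC = 175 - 84Q + 9Q^2, P = MC on the upward-sloping part at Q* = 11.
TR = 340·11 = 3740. TC = 3175 + 836 = 4011. Profit = 3740 − 4011 = -¥271.
By producing, the firm covers all variable cost plus ¥2904 of fixed cost; shutting down would lose the full ¥3175.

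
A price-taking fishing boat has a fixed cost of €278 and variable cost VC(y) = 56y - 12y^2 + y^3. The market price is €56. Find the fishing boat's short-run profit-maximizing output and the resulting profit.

AVC = 56 - 12y + y^2; min AVC = €20 at y = 6. Since P = €56 ≥ min AVC, the firm produces.
MC = 56 - 24y + 3y^2. Setting P = MC and taking the root on the rising branch gives y* = 8.
TR = 56·8 = 448. TC = 278 + 192 = 470. Profit = 448 − 470 = -€22.
By producing, the firm covers all variable cost plus €256 of fixed cost; shutting down would lose the full €278.

Profit = -€22 at y = 8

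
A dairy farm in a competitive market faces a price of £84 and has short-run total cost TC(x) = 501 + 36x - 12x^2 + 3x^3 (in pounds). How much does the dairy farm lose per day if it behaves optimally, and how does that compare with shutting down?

Profit = -£309 at x = 4

AVC = 36 - 12x + 3x^2 has its minimum £24 at x = 2; price £84 clears that bar, so the firm operates.
MC = 36 - 24x + 9x^2. Setting P = MC and taking the root on the rising branch gives x* = 4.
TR = 84·4 = 336. TC = 501 + 144 = 645. Profit = 336 − 645 = -£309.
That loss of £309 beats the £501 the firm would lose by shutting down; producing recovers £192 of fixed cost.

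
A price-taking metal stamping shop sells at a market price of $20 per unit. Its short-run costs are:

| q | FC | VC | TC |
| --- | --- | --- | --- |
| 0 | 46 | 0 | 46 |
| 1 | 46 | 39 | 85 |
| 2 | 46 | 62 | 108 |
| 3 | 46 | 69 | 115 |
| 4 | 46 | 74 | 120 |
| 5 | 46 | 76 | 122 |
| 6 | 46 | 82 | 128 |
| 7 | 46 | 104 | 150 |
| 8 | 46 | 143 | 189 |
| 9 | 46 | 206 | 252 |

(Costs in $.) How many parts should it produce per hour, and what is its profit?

Compute π = P·q − TC at each output: q=0: -46; q=1: -65; q=2: -68; q=3: -55; q=4: -40; q=5: -22; q=6: -8; q=7: -10; q=8: -29; q=9: -72.
Profit is maximized at q = 6. AVC there is 82/6 = $13.67 ≤ P, so producing beats shutting down (which would give -$46).

q = 6; profit = -$8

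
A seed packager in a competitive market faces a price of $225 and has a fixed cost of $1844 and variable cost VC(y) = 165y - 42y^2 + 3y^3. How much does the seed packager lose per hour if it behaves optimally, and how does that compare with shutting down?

AVC = 165 - 42y + 3y^2; min AVC = $18 at y = 7. Since P = $225 ≥ min AVC, the firm produces.
MC = 165 - 84y + 9y^2. Setting P = MC and taking the root on the rising branch gives y* = 10.
TR = 225·10 = 2250. TC = 1844 + 450 = 2294. Profit = 2250 − 2294 = -$44.
Shutting down would mean losing the fixed cost of $1844, so operating at a loss of $44 is better by $1800.

Profit = -$44 at y = 10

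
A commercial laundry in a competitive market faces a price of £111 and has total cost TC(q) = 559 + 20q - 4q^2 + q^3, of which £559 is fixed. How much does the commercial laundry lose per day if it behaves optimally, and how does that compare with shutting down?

Profit = -£69 at q = 7

AVC = 20 - 4q + q^2; min AVC = £16 at q = 2. Since P = £111 ≥ min AVC, the firm produces.
MC = 20 - 8q + 3q^2. Setting P = MC and taking the root on the rising branch gives q* = 7.
TR = 111·7 = 777. TC = 559 + 287 = 846. Profit = 777 − 846 = -£69.
Shutting down would mean losing the fixed cost of £559, so operating at a loss of £69 is better by £490.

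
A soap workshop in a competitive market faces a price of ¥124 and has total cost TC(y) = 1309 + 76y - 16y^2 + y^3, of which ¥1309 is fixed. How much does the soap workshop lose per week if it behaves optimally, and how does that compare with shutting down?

Profit = -¥157 at y = 12

AVC = 76 - 16y + y^2 has its minimum ¥12 at y = 8; price ¥124 clears that bar, so the firm operates.
With MC = 76 - 32y + 3y^2, P = MC on the upward-sloping part at y* = 12.
TR = 124·12 = 1488. TC = 1309 + 336 = 1645. Profit = 1488 − 1645 = -¥157.
That loss of ¥157 beats the ¥1309 the firm would lose by shutting down; producing recovers ¥1152 of fixed cost.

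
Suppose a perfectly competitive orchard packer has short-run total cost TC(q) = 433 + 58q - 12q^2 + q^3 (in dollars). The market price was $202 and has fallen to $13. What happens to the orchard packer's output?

Output falls from 12 to 0 (the firm shuts down)

AVC = 58 - 12q + q^2, minimized at q = 6 where min AVC = $22. MC = 58 - 24q + 3q^2.
At P = $202 ≥ min AVC, set P = MC on the rising branch: q = 12.
At P = $13 < min AVC = $22, price no longer covers variable cost at any output, so the firm shuts down: q = 0.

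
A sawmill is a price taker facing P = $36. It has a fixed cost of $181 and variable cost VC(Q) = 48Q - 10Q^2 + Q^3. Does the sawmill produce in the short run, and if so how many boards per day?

From TC, MC = TC'(Q) = 48 - 20Q + 3Q^2 and AVC = VC/Q = 48 - 10Q + Q^2.
AVC is minimized where dAVC/dQ = -10 + 2Q = 0, at Q = 5; min AVC = 48 - 10·5 + 5^2 = $23.
Because $36 ≥ $23, revenue can cover variable cost; the firm operates.
P = MC gives 12 - 20Q + 3Q^2 = 0, with roots 2/3 and 6. Take the larger (rising MC): Q* = 6.
Check: AVC at Q = 6 is $24 ≤ P, so revenue covers variable cost.
Profit = P·Q − TC = 36·6 − 325 = -$109, a loss, but smaller than the $181 fixed cost the firm would lose by shutting down.

Produce at Q = 6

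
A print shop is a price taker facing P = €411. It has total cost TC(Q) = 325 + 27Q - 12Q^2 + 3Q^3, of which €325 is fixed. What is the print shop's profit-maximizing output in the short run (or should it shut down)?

From TC, MC = TC'(Q) = 27 - 24Q + 9Q^2 and AVC = VC/Q = 27 - 12Q + 3Q^2.
AVC hits its minimum where MC = AVC, at Q = 2, giving min AVC = 27 - 12·2 + 3·2^2 = €15.
Because €411 ≥ €15, revenue can cover variable cost; the firm operates.
Set P = MC: 411 = 27 - 24Q + 9Q^2 → -384 - 24Q + 9Q^2 = 0. The roots are Q = -16/3 and Q = 8; the profit-maximizing output is on the rising part of MC, so Q* = 8.
Check: AVC at Q = 8 is €123 ≤ P, so revenue covers variable cost.
Profit = P·Q − TC = 411·8 − 1309 = €1979.

Produce at Q = 8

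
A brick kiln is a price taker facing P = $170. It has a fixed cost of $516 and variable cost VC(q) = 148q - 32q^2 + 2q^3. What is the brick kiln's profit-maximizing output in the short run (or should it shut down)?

Produce at q = 11

Variable cost is VC = 148q - 32q^2 + 2q^3, so AVC = VC/q = 148 - 32q + 2q^2 and MC = dTC/dq = 148 - 64q + 6q^2.
AVC is minimized where dAVC/dq = -32 + 4q = 0, at q = 8; min AVC = 148 - 32·8 + 2·8^2 = $20.
P = $170 exceeds min AVC = $20, so the firm stays open.
Set P = MC: 170 = 148 - 64q + 6q^2 → -22 - 64q + 6q^2 = 0. The roots are q = -1/3 and q = 11; the profit-maximizing output is on the rising part of MC, so q* = 11.
Check: AVC at q = 11 is $38 ≤ P, so revenue covers variable cost.
Profit = P·q − TC = 170·11 − 934 = $936.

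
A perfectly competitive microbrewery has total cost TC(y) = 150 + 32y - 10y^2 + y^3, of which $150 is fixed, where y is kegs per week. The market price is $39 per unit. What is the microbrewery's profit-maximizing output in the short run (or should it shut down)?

Produce at y = 7

Variable cost is VC = 32y - 10y^2 + y^3, so AVC = VC/y = 32 - 10y + y^2 and MC = dTC/dy = 32 - 20y + 3y^2.
AVC hits its minimum where MC = AVC, at y = 5, giving min AVC = 32 - 10·5 + 5^2 = $7.
Since P = $39 ≥ min AVC = $7, price covers variable cost and the firm should produce.
Set P = MC: 39 = 32 - 20y + 3y^2 → -7 - 20y + 3y^2 = 0. The roots are y = -1/3 and y = 7; the profit-maximizing output is on the rising part of MC, so y* = 7.
Check: AVC at y = 7 is $11 ≤ P, so revenue covers variable cost.
Profit = P·y − TC = 39·7 − 227 = $46.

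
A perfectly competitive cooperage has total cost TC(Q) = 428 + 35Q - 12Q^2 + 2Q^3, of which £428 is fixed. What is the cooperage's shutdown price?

£17 per unit

The firm shuts down when price falls below the minimum of average variable cost. AVC = VC/Q = 35 - 12Q + 2Q^2.
dAVC/dQ = -12 + 4Q = 0 gives Q = 3. min AVC = 35 - 12·3 + 2·3^2 = 17.
For P < £17 the firm produces nothing.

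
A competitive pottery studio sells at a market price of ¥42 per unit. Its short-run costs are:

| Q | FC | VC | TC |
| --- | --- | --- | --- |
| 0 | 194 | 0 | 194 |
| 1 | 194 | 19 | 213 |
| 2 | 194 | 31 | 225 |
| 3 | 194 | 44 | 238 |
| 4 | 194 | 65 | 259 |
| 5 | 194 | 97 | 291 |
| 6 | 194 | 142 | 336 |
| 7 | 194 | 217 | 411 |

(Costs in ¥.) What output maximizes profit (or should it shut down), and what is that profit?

Q = 5; profit = -¥81

Profit at each row (π = 42Q − TC): Q=0: -194; Q=1: -171; Q=2: -141; Q=3: -112; Q=4: -91; Q=5: -81; Q=6: -84; Q=7: -117.
Profit is maximized at Q = 5. AVC there is 97/5 = ¥19.40 ≤ P, so producing beats shutting down (which would give -¥194).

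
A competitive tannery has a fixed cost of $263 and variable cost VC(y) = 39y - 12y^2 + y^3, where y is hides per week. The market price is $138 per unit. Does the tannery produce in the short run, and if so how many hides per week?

Produce at y = 11

From TC, MC = TC'(y) = 39 - 24y + 3y^2 and AVC = VC/y = 39 - 12y + y^2.
The AVC parabola has its vertex at y = 12/2 = 6, where AVC = 39 - 12·6 + 6^2 = $3.
Since P = $138 ≥ min AVC = $3, price covers variable cost and the firm should produce.
Solving P = MC: -99 - 24y + 3y^2 = 0 ⇒ y = -3 or 11. On the upward-sloping branch, y* = 11.
Check: AVC at y = 11 is $28 ≤ P, so revenue covers variable cost.
Profit = P·y − TC = 138·11 − 571 = $947.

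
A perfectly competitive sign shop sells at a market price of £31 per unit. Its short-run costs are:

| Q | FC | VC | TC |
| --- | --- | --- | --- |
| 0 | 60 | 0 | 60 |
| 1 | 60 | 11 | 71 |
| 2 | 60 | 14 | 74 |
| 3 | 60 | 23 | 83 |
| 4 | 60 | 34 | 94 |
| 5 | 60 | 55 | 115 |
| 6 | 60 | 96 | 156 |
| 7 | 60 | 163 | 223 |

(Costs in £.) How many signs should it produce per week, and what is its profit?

Profit at each row (π = 31Q − TC): Q=0: -60; Q=1: -40; Q=2: -12; Q=3: 10; Q=4: 30; Q=5: 40; Q=6: 30; Q=7: -6.
Profit is maximized at Q = 5. AVC there is 55/5 = £11 ≤ P, so producing beats shutting down (which would give -£60).

Q = 5; profit = £40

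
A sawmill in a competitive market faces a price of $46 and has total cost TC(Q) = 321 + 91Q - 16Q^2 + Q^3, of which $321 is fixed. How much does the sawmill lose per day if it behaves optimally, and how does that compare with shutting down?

Profit = -$159 at Q = 9

AVC = 91 - 16Q + Q^2; min AVC = $27 at Q = 8. Since P = $46 ≥ min AVC, the firm produces.
MC = 91 - 32Q + 3Q^2. Setting P = MC and taking the root on the rising branch gives Q* = 9.
TR = 46·9 = 414. TC = 321 + 252 = 573. Profit = 414 − 573 = -$159.
Shutting down would mean losing the fixed cost of $321, so operating at a loss of $159 is better by $162.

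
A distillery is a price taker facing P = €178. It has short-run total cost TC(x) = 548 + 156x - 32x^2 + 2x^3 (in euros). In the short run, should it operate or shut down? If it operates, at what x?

Produce at x = 11

Variable cost is VC = 156x - 32x^2 + 2x^3, so AVC = VC/x = 156 - 32x + 2x^2 and MC = dTC/dx = 156 - 64x + 6x^2.
AVC hits its minimum where MC = AVC, at x = 8, giving min AVC = 156 - 32·8 + 2·8^2 = €28.
P = €178 exceeds min AVC = €28, so the firm stays open.
Set P = MC: 178 = 156 - 64x + 6x^2 → -22 - 64x + 6x^2 = 0. The roots are x = -1/3 and x = 11; the profit-maximizing output is on the rising part of MC, so x* = 11.
Check: AVC at x = 11 is €46 ≤ P, so revenue covers variable cost.
Profit = P·x − TC = 178·11 − 1054 = €904.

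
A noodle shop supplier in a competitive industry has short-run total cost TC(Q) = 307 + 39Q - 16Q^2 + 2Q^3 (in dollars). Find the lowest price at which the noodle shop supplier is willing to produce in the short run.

Short-run supply begins at min AVC. From VC = 39Q - 16Q^2 + 2Q^3, AVC = 39 - 16Q + 2Q^2.
dAVC/dQ = -16 + 4Q = 0 gives Q = 4. min AVC = 39 - 16·4 + 2·4^2 = 7.
So the shutdown price is $7.

$7 per unit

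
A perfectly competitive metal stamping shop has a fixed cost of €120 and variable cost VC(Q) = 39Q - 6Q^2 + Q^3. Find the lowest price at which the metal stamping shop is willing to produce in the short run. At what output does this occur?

Short-run supply begins at min AVC. From VC = 39Q - 6Q^2 + Q^3, AVC = 39 - 6Q + Q^2.
dAVC/dQ = -6 + 2Q = 0 gives Q = 3. min AVC = 39 - 6·3 + 3^2 = 30.
The firm shuts down for any P below €30.

€30 per unit, at Q = 3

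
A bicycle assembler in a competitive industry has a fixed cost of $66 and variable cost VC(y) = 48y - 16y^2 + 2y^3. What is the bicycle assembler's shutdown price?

$16 per unit

Short-run supply begins at min AVC. From VC = 48y - 16y^2 + 2y^3, AVC = 48 - 16y + 2y^2.
dAVC/dy = -16 + 4y = 0 gives y = 4. min AVC = 48 - 16·4 + 2·4^2 = 16.
The firm shuts down for any P below $16.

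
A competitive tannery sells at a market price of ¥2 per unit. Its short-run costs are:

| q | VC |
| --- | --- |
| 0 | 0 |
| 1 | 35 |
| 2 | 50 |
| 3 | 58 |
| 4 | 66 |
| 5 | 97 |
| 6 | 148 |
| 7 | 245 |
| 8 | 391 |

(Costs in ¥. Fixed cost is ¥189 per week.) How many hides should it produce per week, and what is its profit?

Tabulate TR − TC: q=0: -189; q=1: -222; q=2: -235; q=3: -241; q=4: -247; q=5: -276; q=6: -325; q=7: -420; q=8: -564.
Profit is highest at q = 0. Equivalently, the lowest AVC in the table is 66/4 ≈ ¥16.50 at q = 4, and P = ¥2 falls below it — price never covers variable cost, so the firm shuts down and loses only its fixed cost.

q = 0 (shut down); profit = -¥189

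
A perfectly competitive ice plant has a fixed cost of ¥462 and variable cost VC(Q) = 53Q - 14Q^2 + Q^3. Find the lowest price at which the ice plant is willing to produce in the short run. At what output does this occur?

¥4 per unit, at Q = 7

Short-run supply begins at min AVC. From VC = 53Q - 14Q^2 + Q^3, AVC = 53 - 14Q + Q^2.
dAVC/dQ = -14 + 2Q = 0 gives Q = 7. min AVC = 53 - 14·7 + 7^2 = 4.
So the shutdown price is ¥4.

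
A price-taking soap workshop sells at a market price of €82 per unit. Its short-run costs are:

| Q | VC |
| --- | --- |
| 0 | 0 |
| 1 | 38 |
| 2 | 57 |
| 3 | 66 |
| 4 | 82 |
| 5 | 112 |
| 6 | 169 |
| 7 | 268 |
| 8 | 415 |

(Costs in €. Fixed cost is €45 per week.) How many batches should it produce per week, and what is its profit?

Compute π = P·Q − TC at each output: Q=0: -45; Q=1: -1; Q=2: 62; Q=3: 135; Q=4: 201; Q=5: 253; Q=6: 278; Q=7: 261; Q=8: 196.
Profit is maximized at Q = 6. AVC there is 169/6 = €28.17 ≤ P, so producing beats shutting down (which would give -€45).

Q = 6; profit = €278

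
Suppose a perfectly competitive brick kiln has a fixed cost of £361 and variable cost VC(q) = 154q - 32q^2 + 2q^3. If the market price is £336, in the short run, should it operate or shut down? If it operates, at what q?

Produce at q = 13

Variable cost is VC = 154q - 32q^2 + 2q^3, so AVC = VC/q = 154 - 32q + 2q^2 and MC = dTC/dq = 154 - 64q + 6q^2.
AVC is minimized where dAVC/dq = -32 + 4q = 0, at q = 8; min AVC = 154 - 32·8 + 2·8^2 = £26.
P = £336 exceeds min AVC = £26, so the firm stays open.
Solving P = MC: -182 - 64q + 6q^2 = 0 ⇒ q = -7/3 or 13. On the upward-sloping branch, q* = 13.
Check: AVC at q = 13 is £76 ≤ P, so revenue covers variable cost.
Profit = P·q − TC = 336·13 − 1349 = £3019.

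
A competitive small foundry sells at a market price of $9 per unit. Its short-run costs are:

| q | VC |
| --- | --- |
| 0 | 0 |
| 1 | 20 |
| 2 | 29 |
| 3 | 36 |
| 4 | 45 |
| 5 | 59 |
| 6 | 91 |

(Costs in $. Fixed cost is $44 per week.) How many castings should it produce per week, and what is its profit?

q = 0 (shut down); profit = -$44

Profit at each row (π = 9q − TC): q=0: -44; q=1: -55; q=2: -55; q=3: -53; q=4: -53; q=5: -58; q=6: -81.
Profit is highest at q = 0. Equivalently, the lowest AVC in the table is 45/4 ≈ $11.25 at q = 4, and P = $9 falls below it — price never covers variable cost, so the firm shuts down and loses only its fixed cost.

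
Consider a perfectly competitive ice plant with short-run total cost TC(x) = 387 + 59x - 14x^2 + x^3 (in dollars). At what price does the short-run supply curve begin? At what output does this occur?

The shutdown price is the minimum of AVC. VC = 59x - 14x^2 + x^3, so AVC = 59 - 14x + x^2.
At the minimum of AVC, MC = AVC. MC = 59 - 28x + 3x^2; setting MC = AVC gives 2x^2 - 14x = 0, so x = 7. min AVC = 10.
The firm shuts down for any P below $10.

$10 per unit, at x = 7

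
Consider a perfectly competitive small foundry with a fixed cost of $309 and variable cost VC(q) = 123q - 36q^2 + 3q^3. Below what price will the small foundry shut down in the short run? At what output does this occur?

The shutdown price is the minimum of AVC. VC = 123q - 36q^2 + 3q^3, so AVC = 123 - 36q + 3q^2.
At the minimum of AVC, MC = AVC. MC = 123 - 72q + 9q^2; setting MC = AVC gives 6q^2 - 36q = 0, so q = 6. min AVC = 15.
So the shutdown price is $15.

$15 per unit, at q = 6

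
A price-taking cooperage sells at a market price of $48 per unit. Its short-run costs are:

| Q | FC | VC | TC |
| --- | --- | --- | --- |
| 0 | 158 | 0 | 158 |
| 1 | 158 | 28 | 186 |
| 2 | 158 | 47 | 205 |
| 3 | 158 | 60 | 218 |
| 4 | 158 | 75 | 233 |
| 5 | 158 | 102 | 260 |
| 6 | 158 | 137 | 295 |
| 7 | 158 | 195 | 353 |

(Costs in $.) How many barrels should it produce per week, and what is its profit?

Profit at each row (π = 48Q − TC): Q=0: -158; Q=1: -138; Q=2: -109; Q=3: -74; Q=4: -41; Q=5: -20; Q=6: -7; Q=7: -17.
Profit is maximized at Q = 6. AVC there is 137/6 = $22.83 ≤ P, so producing beats shutting down (which would give -$158).

Q = 6; profit = -$7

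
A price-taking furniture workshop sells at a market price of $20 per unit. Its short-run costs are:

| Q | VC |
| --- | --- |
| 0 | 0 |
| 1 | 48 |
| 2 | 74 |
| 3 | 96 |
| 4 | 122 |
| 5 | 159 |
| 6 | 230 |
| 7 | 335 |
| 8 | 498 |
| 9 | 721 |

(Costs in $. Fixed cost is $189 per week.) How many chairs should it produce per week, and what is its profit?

Tabulate TR − TC: Q=0: -189; Q=1: -217; Q=2: -223; Q=3: -225; Q=4: -231; Q=5: -248; Q=6: -299; Q=7: -384; Q=8: -527; Q=9: -730.
Profit is highest at Q = 0. Equivalently, the lowest AVC in the table is 122/4 ≈ $30.50 at Q = 4, and P = $20 falls below it — price never covers variable cost, so the firm shuts down and loses only its fixed cost.

Q = 0 (shut down); profit = -$189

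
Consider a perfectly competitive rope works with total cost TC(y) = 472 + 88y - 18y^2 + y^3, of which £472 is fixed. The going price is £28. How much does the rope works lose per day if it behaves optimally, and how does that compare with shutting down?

AVC = 88 - 18y + y^2; min AVC = £7 at y = 9. Since P = £28 ≥ min AVC, the firm produces.
With MC = 88 - 36y + 3y^2, P = MC on the upward-sloping part at y* = 10.
TR = 28·10 = 280. TC = 472 + 80 = 552. Profit = 280 − 552 = -£272.
That loss of £272 beats the £472 the firm would lose by shutting down; producing recovers £200 of fixed cost.

Profit = -£272 at y = 10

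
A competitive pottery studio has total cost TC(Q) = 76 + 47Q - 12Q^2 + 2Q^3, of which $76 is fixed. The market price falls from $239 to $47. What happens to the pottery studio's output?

Output falls from 8 to 4

AVC = 47 - 12Q + 2Q^2, minimized at Q = 3 where min AVC = $29. MC = 47 - 24Q + 6Q^2.
At P = $239 ≥ min AVC, set P = MC on the rising branch: Q = 8.
At P = $47 ≥ min AVC, set P = MC: Q = 4. The firm stays open but cuts output.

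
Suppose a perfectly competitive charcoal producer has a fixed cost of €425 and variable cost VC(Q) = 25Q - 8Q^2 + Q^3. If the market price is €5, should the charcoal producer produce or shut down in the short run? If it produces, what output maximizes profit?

Shut down

Variable cost is VC = 25Q - 8Q^2 + Q^3, so AVC = VC/Q = 25 - 8Q + Q^2 and MC = dTC/dQ = 25 - 16Q + 3Q^2.
AVC hits its minimum where MC = AVC, at Q = 4, giving min AVC = 25 - 8·4 + 4^2 = €9.
P = €5 lies below min AVC = €9; no output level covers variable cost.
The firm minimizes its loss by shutting down and losing only its fixed cost of €425.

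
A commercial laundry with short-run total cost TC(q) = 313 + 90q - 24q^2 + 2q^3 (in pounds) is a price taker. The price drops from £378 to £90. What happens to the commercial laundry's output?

Output falls from 12 to 8

MC = 90 - 48q + 6q^2; the shutdown threshold is min AVC = £18 (at q = 6).
At P = £378 ≥ min AVC, set P = MC on the rising branch: q = 12.
At P = £90 ≥ min AVC, set P = MC: q = 8. The firm stays open but cuts output.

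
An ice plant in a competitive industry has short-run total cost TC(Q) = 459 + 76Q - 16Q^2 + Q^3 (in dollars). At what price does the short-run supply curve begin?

Short-run supply begins at min AVC. From VC = 76Q - 16Q^2 + Q^3, AVC = 76 - 16Q + Q^2.
At the minimum of AVC, MC = AVC. MC = 76 - 32Q + 3Q^2; setting MC = AVC gives 2Q^2 - 16Q = 0, so Q = 8. min AVC = 12.
The firm shuts down for any P below $12.

$12 per unit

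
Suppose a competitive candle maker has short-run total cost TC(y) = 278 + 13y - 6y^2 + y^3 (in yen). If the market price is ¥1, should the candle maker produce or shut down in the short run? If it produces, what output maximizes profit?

Variable cost is VC = 13y - 6y^2 + y^3, so AVC = VC/y = 13 - 6y + y^2 and MC = dTC/dy = 13 - 12y + 3y^2.
AVC is minimized where dAVC/dy = -6 + 2y = 0, at y = 3; min AVC = 13 - 6·3 + 3^2 = ¥4.
Since P = ¥1 < min AVC = ¥4, price fails to cover variable cost at any output.
Shutting down limits the loss to fixed cost, ¥278.

Shut down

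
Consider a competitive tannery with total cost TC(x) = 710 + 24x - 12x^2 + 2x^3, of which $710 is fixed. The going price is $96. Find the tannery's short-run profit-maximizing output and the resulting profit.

AVC = 24 - 12x + 2x^2 has its minimum $6 at x = 3; price $96 clears that bar, so the firm operates.
With MC = 24 - 24x + 6x^2, P = MC on the upward-sloping part at x* = 6.
TR = 96·6 = 576. TC = 710 + 144 = 854. Profit = 576 − 854 = -$278.
Shutting down would mean losing the fixed cost of $710, so operating at a loss of $278 is better by $432.

Profit = -$278 at x = 6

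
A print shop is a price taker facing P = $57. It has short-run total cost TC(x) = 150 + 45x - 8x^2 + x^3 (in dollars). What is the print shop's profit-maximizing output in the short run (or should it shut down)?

From TC, MC = TC'(x) = 45 - 16x + 3x^2 and AVC = VC/x = 45 - 8x + x^2.
AVC is minimized where dAVC/dx = -8 + 2x = 0, at x = 4; min AVC = 45 - 8·4 + 4^2 = $29.
P = $57 exceeds min AVC = $29, so the firm stays open.
Set P = MC: 57 = 45 - 16x + 3x^2 → -12 - 16x + 3x^2 = 0. The roots are x = -2/3 and x = 6; the profit-maximizing output is on the rising part of MC, so x* = 6.
Check: AVC at x = 6 is $33 ≤ P, so revenue covers variable cost.
Profit = P·x − TC = 57·6 − 348 = -$6, a loss, but smaller than the $150 fixed cost the firm would lose by shutting down.

Produce at x = 6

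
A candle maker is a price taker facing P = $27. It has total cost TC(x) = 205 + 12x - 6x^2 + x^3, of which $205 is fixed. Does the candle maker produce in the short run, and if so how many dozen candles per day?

Produce at x = 5

Variable cost is VC = 12x - 6x^2 + x^3, so AVC = VC/x = 12 - 6x + x^2 and MC = dTC/dx = 12 - 12x + 3x^2.
AVC is minimized where dAVC/dx = -6 + 2x = 0, at x = 3; min AVC = 12 - 6·3 + 3^2 = $3.
P = $27 exceeds min AVC = $3, so the firm stays open.
Solving P = MC: -15 - 12x + 3x^2 = 0 ⇒ x = -1 or 5. On the upward-sloping branch, x* = 5.
Check: AVC at x = 5 is $7 ≤ P, so revenue covers variable cost.
Profit = P·x − TC = 27·5 − 240 = -$105, a loss, but smaller than the $205 fixed cost the firm would lose by shutting down.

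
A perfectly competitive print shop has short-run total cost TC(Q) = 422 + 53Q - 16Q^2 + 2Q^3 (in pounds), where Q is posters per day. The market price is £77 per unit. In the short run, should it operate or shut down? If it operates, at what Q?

Strip out fixed cost: VC = 53Q - 16Q^2 + 2Q^3. Then AVC = 53 - 16Q + 2Q^2 and MC = 53 - 32Q + 6Q^2.
The AVC parabola has its vertex at Q = 16/4 = 4, where AVC = 53 - 16·4 + 2·4^2 = £21.
P = £77 exceeds min AVC = £21, so the firm stays open.
Solving P = MC: -24 - 32Q + 6Q^2 = 0 ⇒ Q = -2/3 or 6. On the upward-sloping branch, Q* = 6.
Check: AVC at Q = 6 is £29 ≤ P, so revenue covers variable cost.
Profit = P·Q − TC = 77·6 − 596 = -£134, a loss, but smaller than the £422 fixed cost the firm would lose by shutting down.

Produce at Q = 6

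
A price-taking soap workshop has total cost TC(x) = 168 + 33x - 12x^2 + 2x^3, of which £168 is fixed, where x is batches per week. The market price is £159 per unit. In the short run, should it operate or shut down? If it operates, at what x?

Produce at x = 7

Strip out fixed cost: VC = 33x - 12x^2 + 2x^3. Then AVC = 33 - 12x + 2x^2 and MC = 33 - 24x + 6x^2.
AVC is minimized where dAVC/dx = -12 + 4x = 0, at x = 3; min AVC = 33 - 12·3 + 2·3^2 = £15.
Since P = £159 ≥ min AVC = £15, price covers variable cost and the firm should produce.
P = MC gives -126 - 24x + 6x^2 = 0, with roots -3 and 7. Take the larger (rising MC): x* = 7.
Check: AVC at x = 7 is £47 ≤ P, so revenue covers variable cost.
Profit = P·x − TC = 159·7 − 497 = £616.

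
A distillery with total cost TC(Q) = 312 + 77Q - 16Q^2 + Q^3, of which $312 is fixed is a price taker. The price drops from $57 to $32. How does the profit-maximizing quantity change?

AVC = 77 - 16Q + Q^2, minimized at Q = 8 where min AVC = $13. MC = 77 - 32Q + 3Q^2.
At P = $57 ≥ min AVC, set P = MC on the rising branch: Q = 10.
At P = $32 ≥ min AVC, set P = MC: Q = 9. The firm stays open but cuts output.

Output falls from 10 to 9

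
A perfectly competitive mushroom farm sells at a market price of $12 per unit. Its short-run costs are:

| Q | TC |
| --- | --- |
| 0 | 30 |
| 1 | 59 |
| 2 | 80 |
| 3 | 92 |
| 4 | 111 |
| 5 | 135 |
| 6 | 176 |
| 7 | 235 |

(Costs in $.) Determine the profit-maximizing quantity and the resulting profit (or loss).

Q = 0 (shut down); profit = -$30

Tabulate TR − TC: Q=0: -30; Q=1: -47; Q=2: -56; Q=3: -56; Q=4: -63; Q=5: -75; Q=6: -104; Q=7: -151.
Profit is highest at Q = 0. Equivalently, the lowest AVC in the table is 81/4 ≈ $20.25 at Q = 4, and P = $12 falls below it — price never covers variable cost, so the firm shuts down and loses only its fixed cost.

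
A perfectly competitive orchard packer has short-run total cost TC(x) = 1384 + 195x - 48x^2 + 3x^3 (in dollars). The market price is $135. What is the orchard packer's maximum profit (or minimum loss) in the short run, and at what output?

Profit = -$184 at x = 10

AVC = 195 - 48x + 3x^2; min AVC = $3 at x = 8. Since P = $135 ≥ min AVC, the firm produces.
With MC = 195 - 96x + 9x^2, P = MC on the upward-sloping part at x* = 10.
TR = 135·10 = 1350. TC = 1384 + 150 = 1534. Profit = 1350 − 1534 = -$184.
By producing, the firm covers all variable cost plus $1200 of fixed cost; shutting down would lose the full $1384.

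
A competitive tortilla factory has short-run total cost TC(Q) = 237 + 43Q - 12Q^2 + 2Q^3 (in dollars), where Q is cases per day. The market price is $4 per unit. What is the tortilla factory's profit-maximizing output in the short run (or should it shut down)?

Shut down

Variable cost is VC = 43Q - 12Q^2 + 2Q^3, so AVC = VC/Q = 43 - 12Q + 2Q^2 and MC = dTC/dQ = 43 - 24Q + 6Q^2.
AVC hits its minimum where MC = AVC, at Q = 3, giving min AVC = 43 - 12·3 + 2·3^2 = $25.
P = $4 lies below min AVC = $25; no output level covers variable cost.
The firm minimizes its loss by shutting down and losing only its fixed cost of $237.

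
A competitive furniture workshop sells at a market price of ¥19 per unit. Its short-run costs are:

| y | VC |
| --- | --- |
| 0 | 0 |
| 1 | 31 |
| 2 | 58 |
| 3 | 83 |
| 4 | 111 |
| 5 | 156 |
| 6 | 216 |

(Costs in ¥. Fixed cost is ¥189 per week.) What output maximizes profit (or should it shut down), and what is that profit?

y = 0 (shut down); profit = -¥189

Profit at each row (π = 19y − TC): y=0: -189; y=1: -201; y=2: -209; y=3: -215; y=4: -224; y=5: -250; y=6: -291.
Profit is highest at y = 0. Equivalently, the lowest AVC in the table is 83/3 ≈ ¥27.67 at y = 3, and P = ¥19 falls below it — price never covers variable cost, so the firm shuts down and loses only its fixed cost.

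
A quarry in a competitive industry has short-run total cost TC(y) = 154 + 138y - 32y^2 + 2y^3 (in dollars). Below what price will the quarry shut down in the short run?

Short-run supply begins at min AVC. From VC = 138y - 32y^2 + 2y^3, AVC = 138 - 32y + 2y^2.
At the minimum of AVC, MC = AVC. MC = 138 - 64y + 6y^2; setting MC = AVC gives 4y^2 - 32y = 0, so y = 8. min AVC = 10.
So the shutdown price is $10.

$10 per unit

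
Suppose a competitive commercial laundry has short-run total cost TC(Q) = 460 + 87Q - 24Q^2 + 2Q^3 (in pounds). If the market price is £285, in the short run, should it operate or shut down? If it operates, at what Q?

Variable cost is VC = 87Q - 24Q^2 + 2Q^3, so AVC = VC/Q = 87 - 24Q + 2Q^2 and MC = dTC/dQ = 87 - 48Q + 6Q^2.
The AVC parabola has its vertex at Q = 24/4 = 6, where AVC = 87 - 24·6 + 2·6^2 = £15.
P = £285 exceeds min AVC = £15, so the firm stays open.
Solving P = MC: -198 - 48Q + 6Q^2 = 0 ⇒ Q = -3 or 11. On the upward-sloping branch, Q* = 11.
Check: AVC at Q = 11 is £65 ≤ P, so revenue covers variable cost.
Profit = P·Q − TC = 285·11 − 1175 = £1960.

Produce at Q = 11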